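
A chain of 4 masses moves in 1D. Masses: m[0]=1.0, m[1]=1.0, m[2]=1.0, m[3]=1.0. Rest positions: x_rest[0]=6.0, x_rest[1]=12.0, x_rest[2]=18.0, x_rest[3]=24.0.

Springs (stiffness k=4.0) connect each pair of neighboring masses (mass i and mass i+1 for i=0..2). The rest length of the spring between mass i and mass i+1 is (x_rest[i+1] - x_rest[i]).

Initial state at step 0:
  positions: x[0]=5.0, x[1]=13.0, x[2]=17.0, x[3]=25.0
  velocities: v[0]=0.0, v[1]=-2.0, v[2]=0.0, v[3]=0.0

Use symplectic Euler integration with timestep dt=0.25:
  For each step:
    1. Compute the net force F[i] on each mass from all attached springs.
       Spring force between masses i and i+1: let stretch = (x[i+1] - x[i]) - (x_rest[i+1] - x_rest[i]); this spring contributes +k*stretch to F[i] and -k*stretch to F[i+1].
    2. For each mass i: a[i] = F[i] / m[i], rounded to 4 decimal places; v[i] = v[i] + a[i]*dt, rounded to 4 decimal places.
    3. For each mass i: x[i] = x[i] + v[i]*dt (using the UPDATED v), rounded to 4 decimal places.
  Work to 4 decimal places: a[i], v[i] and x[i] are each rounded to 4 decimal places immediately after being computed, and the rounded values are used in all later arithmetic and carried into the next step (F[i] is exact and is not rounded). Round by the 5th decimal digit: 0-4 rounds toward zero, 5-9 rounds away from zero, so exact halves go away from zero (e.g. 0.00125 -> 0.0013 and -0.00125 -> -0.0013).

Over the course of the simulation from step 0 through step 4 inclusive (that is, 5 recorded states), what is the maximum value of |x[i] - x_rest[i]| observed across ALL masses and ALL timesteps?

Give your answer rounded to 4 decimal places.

Answer: 2.0625

Derivation:
Step 0: x=[5.0000 13.0000 17.0000 25.0000] v=[0.0000 -2.0000 0.0000 0.0000]
Step 1: x=[5.5000 11.5000 18.0000 24.5000] v=[2.0000 -6.0000 4.0000 -2.0000]
Step 2: x=[6.0000 10.1250 19.0000 23.8750] v=[2.0000 -5.5000 4.0000 -2.5000]
Step 3: x=[6.0313 9.9375 19.0000 23.5313] v=[0.1250 -0.7500 0.0000 -1.3750]
Step 4: x=[5.5391 11.0391 17.8672 23.5547] v=[-1.9688 4.4063 -4.5312 0.0937]
Max displacement = 2.0625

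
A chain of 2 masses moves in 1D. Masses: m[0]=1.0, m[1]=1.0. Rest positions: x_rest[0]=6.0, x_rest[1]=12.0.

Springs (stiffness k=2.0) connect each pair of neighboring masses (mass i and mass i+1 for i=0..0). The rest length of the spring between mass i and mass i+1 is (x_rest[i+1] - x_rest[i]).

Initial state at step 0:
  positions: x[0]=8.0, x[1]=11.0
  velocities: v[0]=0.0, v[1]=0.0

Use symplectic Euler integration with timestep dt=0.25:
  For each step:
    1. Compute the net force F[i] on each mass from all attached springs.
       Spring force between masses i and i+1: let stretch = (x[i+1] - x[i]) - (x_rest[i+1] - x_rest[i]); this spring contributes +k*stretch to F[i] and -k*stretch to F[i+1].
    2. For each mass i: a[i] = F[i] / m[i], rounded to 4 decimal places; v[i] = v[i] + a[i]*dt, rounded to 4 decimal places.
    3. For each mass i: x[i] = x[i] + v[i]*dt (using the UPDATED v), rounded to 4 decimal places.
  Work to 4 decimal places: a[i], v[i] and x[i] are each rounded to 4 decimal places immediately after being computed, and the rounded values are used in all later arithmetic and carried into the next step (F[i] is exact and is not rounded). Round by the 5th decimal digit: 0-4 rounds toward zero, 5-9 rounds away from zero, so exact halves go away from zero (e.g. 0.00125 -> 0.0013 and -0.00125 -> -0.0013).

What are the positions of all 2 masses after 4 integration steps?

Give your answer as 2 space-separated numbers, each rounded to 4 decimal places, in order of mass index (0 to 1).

Step 0: x=[8.0000 11.0000] v=[0.0000 0.0000]
Step 1: x=[7.6250 11.3750] v=[-1.5000 1.5000]
Step 2: x=[6.9688 12.0313] v=[-2.6250 2.6250]
Step 3: x=[6.1954 12.8048] v=[-3.0938 3.0938]
Step 4: x=[5.4981 13.5021] v=[-2.7891 2.7891]

Answer: 5.4981 13.5021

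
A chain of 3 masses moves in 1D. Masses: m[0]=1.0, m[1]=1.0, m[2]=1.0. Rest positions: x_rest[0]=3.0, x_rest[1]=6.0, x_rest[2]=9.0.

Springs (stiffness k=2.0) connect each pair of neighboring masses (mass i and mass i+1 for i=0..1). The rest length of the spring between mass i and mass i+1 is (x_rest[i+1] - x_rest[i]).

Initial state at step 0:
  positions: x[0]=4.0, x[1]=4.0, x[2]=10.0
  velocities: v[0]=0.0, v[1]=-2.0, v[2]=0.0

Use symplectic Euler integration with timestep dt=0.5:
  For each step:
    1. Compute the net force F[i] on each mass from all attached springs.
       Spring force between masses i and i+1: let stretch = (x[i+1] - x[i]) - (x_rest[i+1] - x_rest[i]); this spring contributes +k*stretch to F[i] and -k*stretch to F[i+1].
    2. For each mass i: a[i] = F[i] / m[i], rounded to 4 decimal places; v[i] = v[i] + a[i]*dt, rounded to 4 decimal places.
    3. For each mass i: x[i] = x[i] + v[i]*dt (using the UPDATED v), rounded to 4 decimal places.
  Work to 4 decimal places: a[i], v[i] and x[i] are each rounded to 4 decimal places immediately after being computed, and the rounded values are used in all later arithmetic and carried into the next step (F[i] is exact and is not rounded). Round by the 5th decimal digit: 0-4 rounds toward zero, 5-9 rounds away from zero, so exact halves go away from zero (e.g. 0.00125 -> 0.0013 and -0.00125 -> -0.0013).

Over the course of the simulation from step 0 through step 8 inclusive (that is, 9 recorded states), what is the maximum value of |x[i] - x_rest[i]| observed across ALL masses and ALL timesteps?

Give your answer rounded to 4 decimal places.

Step 0: x=[4.0000 4.0000 10.0000] v=[0.0000 -2.0000 0.0000]
Step 1: x=[2.5000 6.0000 8.5000] v=[-3.0000 4.0000 -3.0000]
Step 2: x=[1.2500 7.5000 7.2500] v=[-2.5000 3.0000 -2.5000]
Step 3: x=[1.6250 5.7500 7.6250] v=[0.7500 -3.5000 0.7500]
Step 4: x=[2.5625 2.8750 8.5625] v=[1.8750 -5.7500 1.8750]
Step 5: x=[2.1563 2.6875 8.1563] v=[-0.8125 -0.3750 -0.8125]
Step 6: x=[0.5157 4.9688 6.5157] v=[-3.2813 4.5626 -3.2813]
Step 7: x=[-0.3984 5.7970 5.6016] v=[-1.8282 1.6564 -1.8282]
Step 8: x=[0.2852 3.4298 6.2852] v=[1.3672 -4.7344 1.3672]
Max displacement = 3.3984

Answer: 3.3984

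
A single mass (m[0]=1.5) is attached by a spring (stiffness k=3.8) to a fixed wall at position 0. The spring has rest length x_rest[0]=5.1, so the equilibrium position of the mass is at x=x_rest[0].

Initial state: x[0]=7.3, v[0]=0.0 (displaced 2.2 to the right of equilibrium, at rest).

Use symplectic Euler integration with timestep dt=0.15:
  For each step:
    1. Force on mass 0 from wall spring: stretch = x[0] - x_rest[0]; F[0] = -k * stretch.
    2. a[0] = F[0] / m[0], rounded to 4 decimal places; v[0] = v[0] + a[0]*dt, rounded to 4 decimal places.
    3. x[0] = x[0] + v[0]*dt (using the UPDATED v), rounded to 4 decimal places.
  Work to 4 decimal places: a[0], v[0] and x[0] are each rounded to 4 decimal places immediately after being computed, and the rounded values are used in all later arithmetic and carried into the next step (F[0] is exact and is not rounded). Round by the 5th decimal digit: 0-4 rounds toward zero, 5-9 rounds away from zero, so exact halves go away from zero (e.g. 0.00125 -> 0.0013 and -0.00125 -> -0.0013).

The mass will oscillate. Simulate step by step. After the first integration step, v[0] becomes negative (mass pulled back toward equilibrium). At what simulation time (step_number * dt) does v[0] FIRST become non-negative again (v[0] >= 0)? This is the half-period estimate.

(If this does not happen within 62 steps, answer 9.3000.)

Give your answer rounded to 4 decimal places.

Answer: 2.1000

Derivation:
Step 0: x=[7.3000] v=[0.0000]
Step 1: x=[7.1746] v=[-0.8360]
Step 2: x=[6.9309] v=[-1.6244]
Step 3: x=[6.5829] v=[-2.3201]
Step 4: x=[6.1504] v=[-2.8836]
Step 5: x=[5.6580] v=[-3.2828]
Step 6: x=[5.1338] v=[-3.4948]
Step 7: x=[4.6077] v=[-3.5076]
Step 8: x=[4.1096] v=[-3.3205]
Step 9: x=[3.6680] v=[-2.9442]
Step 10: x=[3.3080] v=[-2.4000]
Step 11: x=[3.0502] v=[-1.7190]
Step 12: x=[2.9092] v=[-0.9401]
Step 13: x=[2.8931] v=[-0.1076]
Step 14: x=[3.0028] v=[0.7310]
First v>=0 after going negative at step 14, time=2.1000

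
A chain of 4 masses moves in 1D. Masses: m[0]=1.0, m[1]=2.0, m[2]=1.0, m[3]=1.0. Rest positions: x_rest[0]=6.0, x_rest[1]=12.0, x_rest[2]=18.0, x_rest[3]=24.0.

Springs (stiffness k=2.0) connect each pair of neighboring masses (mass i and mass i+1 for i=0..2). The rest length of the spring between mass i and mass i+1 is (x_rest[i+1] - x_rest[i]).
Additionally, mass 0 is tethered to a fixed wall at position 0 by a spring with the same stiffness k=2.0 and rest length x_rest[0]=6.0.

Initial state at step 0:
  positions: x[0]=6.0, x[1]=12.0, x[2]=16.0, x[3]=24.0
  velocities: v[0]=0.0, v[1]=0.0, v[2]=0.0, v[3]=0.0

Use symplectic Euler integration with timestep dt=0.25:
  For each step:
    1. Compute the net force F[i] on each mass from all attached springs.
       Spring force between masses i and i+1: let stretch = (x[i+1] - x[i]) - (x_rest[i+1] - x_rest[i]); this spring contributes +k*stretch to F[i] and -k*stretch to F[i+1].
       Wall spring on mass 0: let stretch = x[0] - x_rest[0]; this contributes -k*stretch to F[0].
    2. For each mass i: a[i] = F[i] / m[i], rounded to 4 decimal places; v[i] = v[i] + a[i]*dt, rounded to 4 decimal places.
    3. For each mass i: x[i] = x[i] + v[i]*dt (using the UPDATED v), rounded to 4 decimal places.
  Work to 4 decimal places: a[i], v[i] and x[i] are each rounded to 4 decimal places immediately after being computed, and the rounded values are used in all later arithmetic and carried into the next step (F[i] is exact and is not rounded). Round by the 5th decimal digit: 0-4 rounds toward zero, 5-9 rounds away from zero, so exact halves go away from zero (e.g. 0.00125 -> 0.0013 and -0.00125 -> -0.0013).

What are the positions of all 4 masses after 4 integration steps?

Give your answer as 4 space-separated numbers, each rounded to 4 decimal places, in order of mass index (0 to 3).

Answer: 5.8294 11.3367 18.8243 22.6856

Derivation:
Step 0: x=[6.0000 12.0000 16.0000 24.0000] v=[0.0000 0.0000 0.0000 0.0000]
Step 1: x=[6.0000 11.8750 16.5000 23.7500] v=[0.0000 -0.5000 2.0000 -1.0000]
Step 2: x=[5.9844 11.6719 17.3281 23.3438] v=[-0.0625 -0.8125 3.3125 -1.6250]
Step 3: x=[5.9317 11.4668 18.2012 22.9356] v=[-0.2110 -0.8203 3.4923 -1.6329]
Step 4: x=[5.8294 11.3367 18.8243 22.6856] v=[-0.4093 -0.5205 2.4923 -1.0001]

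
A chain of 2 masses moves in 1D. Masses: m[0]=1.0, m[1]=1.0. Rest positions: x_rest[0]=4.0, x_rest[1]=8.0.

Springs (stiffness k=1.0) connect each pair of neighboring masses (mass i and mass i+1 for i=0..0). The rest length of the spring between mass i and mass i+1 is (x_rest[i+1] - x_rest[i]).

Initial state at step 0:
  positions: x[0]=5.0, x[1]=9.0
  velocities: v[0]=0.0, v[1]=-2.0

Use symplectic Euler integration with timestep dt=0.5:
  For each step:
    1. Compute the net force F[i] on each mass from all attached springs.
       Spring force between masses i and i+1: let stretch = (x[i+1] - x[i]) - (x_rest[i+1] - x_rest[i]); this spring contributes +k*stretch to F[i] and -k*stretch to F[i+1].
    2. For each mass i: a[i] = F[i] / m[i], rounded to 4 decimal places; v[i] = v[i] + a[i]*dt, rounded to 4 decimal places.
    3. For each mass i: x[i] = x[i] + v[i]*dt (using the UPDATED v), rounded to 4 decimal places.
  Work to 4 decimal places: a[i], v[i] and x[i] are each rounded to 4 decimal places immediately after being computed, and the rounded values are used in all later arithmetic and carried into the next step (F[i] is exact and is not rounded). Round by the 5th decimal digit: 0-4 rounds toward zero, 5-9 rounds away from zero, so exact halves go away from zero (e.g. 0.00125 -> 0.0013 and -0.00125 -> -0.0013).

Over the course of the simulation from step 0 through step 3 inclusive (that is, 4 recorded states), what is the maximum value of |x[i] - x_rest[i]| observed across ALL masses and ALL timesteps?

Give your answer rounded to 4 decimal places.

Answer: 1.1250

Derivation:
Step 0: x=[5.0000 9.0000] v=[0.0000 -2.0000]
Step 1: x=[5.0000 8.0000] v=[0.0000 -2.0000]
Step 2: x=[4.7500 7.2500] v=[-0.5000 -1.5000]
Step 3: x=[4.1250 6.8750] v=[-1.2500 -0.7500]
Max displacement = 1.1250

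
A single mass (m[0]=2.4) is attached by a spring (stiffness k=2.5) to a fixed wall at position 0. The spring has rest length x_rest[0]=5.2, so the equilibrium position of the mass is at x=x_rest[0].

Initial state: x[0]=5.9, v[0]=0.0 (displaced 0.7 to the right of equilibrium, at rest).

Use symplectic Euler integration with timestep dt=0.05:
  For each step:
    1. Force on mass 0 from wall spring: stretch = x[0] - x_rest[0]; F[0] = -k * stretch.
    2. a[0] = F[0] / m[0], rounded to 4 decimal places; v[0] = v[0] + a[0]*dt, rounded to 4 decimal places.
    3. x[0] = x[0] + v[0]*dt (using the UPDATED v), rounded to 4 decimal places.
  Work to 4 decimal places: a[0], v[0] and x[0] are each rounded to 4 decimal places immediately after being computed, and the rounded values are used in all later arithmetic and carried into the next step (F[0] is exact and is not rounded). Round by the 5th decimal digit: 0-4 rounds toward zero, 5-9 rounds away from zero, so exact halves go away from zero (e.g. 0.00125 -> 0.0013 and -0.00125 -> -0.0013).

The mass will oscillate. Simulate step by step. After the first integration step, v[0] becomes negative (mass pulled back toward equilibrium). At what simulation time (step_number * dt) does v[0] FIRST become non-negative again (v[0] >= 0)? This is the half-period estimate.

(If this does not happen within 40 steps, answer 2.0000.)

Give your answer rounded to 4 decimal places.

Answer: 2.0000

Derivation:
Step 0: x=[5.9000] v=[0.0000]
Step 1: x=[5.8982] v=[-0.0365]
Step 2: x=[5.8946] v=[-0.0729]
Step 3: x=[5.8891] v=[-0.1091]
Step 4: x=[5.8819] v=[-0.1450]
Step 5: x=[5.8729] v=[-0.1805]
Step 6: x=[5.8621] v=[-0.2155]
Step 7: x=[5.8496] v=[-0.2500]
Step 8: x=[5.8354] v=[-0.2838]
Step 9: x=[5.8196] v=[-0.3169]
Step 10: x=[5.8021] v=[-0.3492]
Step 11: x=[5.7831] v=[-0.3806]
Step 12: x=[5.7626] v=[-0.4110]
Step 13: x=[5.7406] v=[-0.4403]
Step 14: x=[5.7172] v=[-0.4685]
Step 15: x=[5.6924] v=[-0.4954]
Step 16: x=[5.6664] v=[-0.5210]
Step 17: x=[5.6391] v=[-0.5453]
Step 18: x=[5.6107] v=[-0.5682]
Step 19: x=[5.5812] v=[-0.5896]
Step 20: x=[5.5507] v=[-0.6095]
Step 21: x=[5.5193] v=[-0.6278]
Step 22: x=[5.4871] v=[-0.6444]
Step 23: x=[5.4541] v=[-0.6594]
Step 24: x=[5.4205] v=[-0.6726]
Step 25: x=[5.3863] v=[-0.6841]
Step 26: x=[5.3516] v=[-0.6938]
Step 27: x=[5.3165] v=[-0.7017]
Step 28: x=[5.2811] v=[-0.7078]
Step 29: x=[5.2455] v=[-0.7120]
Step 30: x=[5.2098] v=[-0.7144]
Step 31: x=[5.1741] v=[-0.7149]
Step 32: x=[5.1384] v=[-0.7136]
Step 33: x=[5.1029] v=[-0.7104]
Step 34: x=[5.0676] v=[-0.7053]
Step 35: x=[5.0327] v=[-0.6984]
Step 36: x=[4.9982] v=[-0.6897]
Step 37: x=[4.9642] v=[-0.6792]
Step 38: x=[4.9309] v=[-0.6669]
Step 39: x=[4.8983] v=[-0.6529]
Step 40: x=[4.8664] v=[-0.6372]
v[0] did not become non-negative within 40 steps; using fallback time=2.0000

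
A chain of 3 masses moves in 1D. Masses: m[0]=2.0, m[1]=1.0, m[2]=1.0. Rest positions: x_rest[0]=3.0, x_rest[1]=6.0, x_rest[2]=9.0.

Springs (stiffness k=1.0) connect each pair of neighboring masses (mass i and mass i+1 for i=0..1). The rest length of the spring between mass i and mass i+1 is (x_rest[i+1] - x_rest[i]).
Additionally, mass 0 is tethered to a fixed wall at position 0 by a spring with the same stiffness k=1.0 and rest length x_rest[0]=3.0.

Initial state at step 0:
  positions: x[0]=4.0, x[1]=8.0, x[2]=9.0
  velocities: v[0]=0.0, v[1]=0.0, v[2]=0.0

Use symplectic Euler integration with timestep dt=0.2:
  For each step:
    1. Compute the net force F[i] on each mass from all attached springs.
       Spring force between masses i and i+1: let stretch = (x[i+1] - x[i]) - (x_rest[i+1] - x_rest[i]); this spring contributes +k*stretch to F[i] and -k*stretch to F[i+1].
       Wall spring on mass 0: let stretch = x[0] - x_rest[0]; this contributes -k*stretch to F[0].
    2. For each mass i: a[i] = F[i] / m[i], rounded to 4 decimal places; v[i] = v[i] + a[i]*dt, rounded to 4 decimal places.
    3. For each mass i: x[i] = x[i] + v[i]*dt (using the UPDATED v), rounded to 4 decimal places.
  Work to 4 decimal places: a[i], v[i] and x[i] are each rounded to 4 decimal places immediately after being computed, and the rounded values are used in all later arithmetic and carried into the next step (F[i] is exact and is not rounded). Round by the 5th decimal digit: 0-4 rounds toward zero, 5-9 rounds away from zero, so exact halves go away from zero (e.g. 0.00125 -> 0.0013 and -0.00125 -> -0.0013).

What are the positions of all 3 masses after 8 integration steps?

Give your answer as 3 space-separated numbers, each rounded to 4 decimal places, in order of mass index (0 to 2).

Step 0: x=[4.0000 8.0000 9.0000] v=[0.0000 0.0000 0.0000]
Step 1: x=[4.0000 7.8800 9.0800] v=[0.0000 -0.6000 0.4000]
Step 2: x=[3.9976 7.6528 9.2320] v=[-0.0120 -1.1360 0.7600]
Step 3: x=[3.9884 7.3426 9.4408] v=[-0.0462 -1.5512 1.0442]
Step 4: x=[3.9665 6.9821 9.6857] v=[-0.1096 -1.8024 1.2246]
Step 5: x=[3.9256 6.6091 9.9425] v=[-0.2047 -1.8648 1.2839]
Step 6: x=[3.8598 6.2621 10.1859] v=[-0.3289 -1.7348 1.2172]
Step 7: x=[3.7649 5.9760 10.3924] v=[-0.4747 -1.4305 1.0324]
Step 8: x=[3.6389 5.7781 10.5422] v=[-0.6301 -0.9894 0.7491]

Answer: 3.6389 5.7781 10.5422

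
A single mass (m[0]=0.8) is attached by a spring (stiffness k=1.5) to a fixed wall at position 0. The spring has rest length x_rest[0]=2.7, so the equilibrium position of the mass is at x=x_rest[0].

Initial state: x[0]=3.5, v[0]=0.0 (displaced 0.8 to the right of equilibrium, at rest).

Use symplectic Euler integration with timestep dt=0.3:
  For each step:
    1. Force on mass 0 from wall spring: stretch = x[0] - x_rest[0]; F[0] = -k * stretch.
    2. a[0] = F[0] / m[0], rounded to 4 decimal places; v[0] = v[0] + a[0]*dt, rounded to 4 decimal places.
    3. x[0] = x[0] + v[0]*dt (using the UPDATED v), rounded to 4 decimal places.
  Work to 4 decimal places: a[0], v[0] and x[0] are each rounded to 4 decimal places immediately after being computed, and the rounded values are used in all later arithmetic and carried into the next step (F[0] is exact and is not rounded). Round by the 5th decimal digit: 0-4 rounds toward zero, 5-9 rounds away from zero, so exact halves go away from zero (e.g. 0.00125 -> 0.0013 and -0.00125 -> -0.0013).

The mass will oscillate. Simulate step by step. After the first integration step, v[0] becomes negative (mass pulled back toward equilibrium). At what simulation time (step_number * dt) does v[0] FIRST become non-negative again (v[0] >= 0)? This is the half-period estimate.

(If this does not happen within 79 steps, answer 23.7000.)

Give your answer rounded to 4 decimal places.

Answer: 2.4000

Derivation:
Step 0: x=[3.5000] v=[0.0000]
Step 1: x=[3.3650] v=[-0.4500]
Step 2: x=[3.1178] v=[-0.8241]
Step 3: x=[2.8001] v=[-1.0591]
Step 4: x=[2.4655] v=[-1.1154]
Step 5: x=[2.1705] v=[-0.9835]
Step 6: x=[1.9648] v=[-0.6857]
Step 7: x=[1.8831] v=[-0.2722]
Step 8: x=[1.9393] v=[0.1873]
First v>=0 after going negative at step 8, time=2.4000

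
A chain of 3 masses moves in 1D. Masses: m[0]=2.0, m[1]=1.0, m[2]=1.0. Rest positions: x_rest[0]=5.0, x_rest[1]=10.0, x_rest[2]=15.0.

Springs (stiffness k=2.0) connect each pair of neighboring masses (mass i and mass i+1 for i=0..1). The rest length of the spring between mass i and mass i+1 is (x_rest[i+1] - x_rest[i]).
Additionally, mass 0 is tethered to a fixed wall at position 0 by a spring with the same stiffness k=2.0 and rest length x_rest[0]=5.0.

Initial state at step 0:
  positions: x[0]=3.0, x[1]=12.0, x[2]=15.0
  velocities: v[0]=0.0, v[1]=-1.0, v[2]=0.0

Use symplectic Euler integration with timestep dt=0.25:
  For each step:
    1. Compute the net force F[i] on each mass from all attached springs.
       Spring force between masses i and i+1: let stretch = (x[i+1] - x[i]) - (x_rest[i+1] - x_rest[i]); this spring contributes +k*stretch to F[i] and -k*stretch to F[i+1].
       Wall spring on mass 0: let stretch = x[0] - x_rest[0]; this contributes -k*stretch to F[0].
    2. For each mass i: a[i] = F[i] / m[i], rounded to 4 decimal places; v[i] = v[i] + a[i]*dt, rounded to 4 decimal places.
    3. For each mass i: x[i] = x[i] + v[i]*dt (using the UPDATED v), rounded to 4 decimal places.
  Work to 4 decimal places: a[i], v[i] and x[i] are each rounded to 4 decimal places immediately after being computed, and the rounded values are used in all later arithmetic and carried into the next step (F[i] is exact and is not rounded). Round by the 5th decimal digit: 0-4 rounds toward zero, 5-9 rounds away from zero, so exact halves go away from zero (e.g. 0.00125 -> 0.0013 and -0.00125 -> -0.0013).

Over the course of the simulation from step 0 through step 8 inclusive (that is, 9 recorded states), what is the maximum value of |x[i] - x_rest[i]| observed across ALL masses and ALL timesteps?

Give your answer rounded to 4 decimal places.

Step 0: x=[3.0000 12.0000 15.0000] v=[0.0000 -1.0000 0.0000]
Step 1: x=[3.3750 11.0000 15.2500] v=[1.5000 -4.0000 1.0000]
Step 2: x=[4.0156 9.5781 15.5938] v=[2.5625 -5.6875 1.3750]
Step 3: x=[4.7529 8.2129 15.8106] v=[2.9492 -5.4609 0.8672]
Step 4: x=[5.4094 7.3649 15.7027] v=[2.6260 -3.3921 -0.4317]
Step 5: x=[5.8500 7.3147 15.1776] v=[1.7625 -0.2010 -2.1006]
Step 6: x=[6.0166 8.0642 14.2946] v=[0.6662 2.9981 -3.5321]
Step 7: x=[5.9351 9.3366 13.2578] v=[-0.3261 5.0895 -4.1473]
Step 8: x=[5.6952 10.6740 12.3558] v=[-0.9595 5.3494 -3.6079]
Max displacement = 2.6853

Answer: 2.6853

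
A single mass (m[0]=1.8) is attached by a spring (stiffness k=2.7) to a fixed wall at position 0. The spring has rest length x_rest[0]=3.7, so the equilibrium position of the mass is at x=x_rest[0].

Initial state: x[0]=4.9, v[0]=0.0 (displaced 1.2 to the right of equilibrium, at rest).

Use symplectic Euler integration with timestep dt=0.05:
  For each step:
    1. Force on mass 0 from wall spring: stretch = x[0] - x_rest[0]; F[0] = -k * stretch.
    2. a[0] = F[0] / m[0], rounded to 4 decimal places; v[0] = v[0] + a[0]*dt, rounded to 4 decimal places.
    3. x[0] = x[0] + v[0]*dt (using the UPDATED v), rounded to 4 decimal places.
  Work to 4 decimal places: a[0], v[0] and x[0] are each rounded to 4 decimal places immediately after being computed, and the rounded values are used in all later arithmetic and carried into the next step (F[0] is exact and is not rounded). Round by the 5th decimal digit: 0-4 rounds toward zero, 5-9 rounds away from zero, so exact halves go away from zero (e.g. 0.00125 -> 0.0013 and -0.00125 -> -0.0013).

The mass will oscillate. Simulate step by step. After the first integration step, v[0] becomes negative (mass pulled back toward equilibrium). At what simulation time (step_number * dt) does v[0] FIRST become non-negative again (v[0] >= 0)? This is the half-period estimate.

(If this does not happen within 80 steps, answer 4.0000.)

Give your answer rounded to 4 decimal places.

Step 0: x=[4.9000] v=[0.0000]
Step 1: x=[4.8955] v=[-0.0900]
Step 2: x=[4.8865] v=[-0.1797]
Step 3: x=[4.8731] v=[-0.2687]
Step 4: x=[4.8553] v=[-0.3567]
Step 5: x=[4.8331] v=[-0.4434]
Step 6: x=[4.8067] v=[-0.5284]
Step 7: x=[4.7761] v=[-0.6114]
Step 8: x=[4.7415] v=[-0.6921]
Step 9: x=[4.7030] v=[-0.7702]
Step 10: x=[4.6607] v=[-0.8454]
Step 11: x=[4.6148] v=[-0.9175]
Step 12: x=[4.5655] v=[-0.9861]
Step 13: x=[4.5130] v=[-1.0510]
Step 14: x=[4.4574] v=[-1.1120]
Step 15: x=[4.3990] v=[-1.1688]
Step 16: x=[4.3379] v=[-1.2212]
Step 17: x=[4.2745] v=[-1.2690]
Step 18: x=[4.2089] v=[-1.3121]
Step 19: x=[4.1414] v=[-1.3503]
Step 20: x=[4.0722] v=[-1.3834]
Step 21: x=[4.0016] v=[-1.4113]
Step 22: x=[3.9299] v=[-1.4339]
Step 23: x=[3.8573] v=[-1.4511]
Step 24: x=[3.7842] v=[-1.4629]
Step 25: x=[3.7107] v=[-1.4692]
Step 26: x=[3.6372] v=[-1.4700]
Step 27: x=[3.5639] v=[-1.4653]
Step 28: x=[3.4911] v=[-1.4551]
Step 29: x=[3.4191] v=[-1.4394]
Step 30: x=[3.3482] v=[-1.4183]
Step 31: x=[3.2786] v=[-1.3919]
Step 32: x=[3.2106] v=[-1.3603]
Step 33: x=[3.1444] v=[-1.3236]
Step 34: x=[3.0803] v=[-1.2819]
Step 35: x=[3.0185] v=[-1.2354]
Step 36: x=[2.9593] v=[-1.1843]
Step 37: x=[2.9029] v=[-1.1287]
Step 38: x=[2.8495] v=[-1.0689]
Step 39: x=[2.7992] v=[-1.0051]
Step 40: x=[2.7523] v=[-0.9375]
Step 41: x=[2.7090] v=[-0.8664]
Step 42: x=[2.6694] v=[-0.7921]
Step 43: x=[2.6337] v=[-0.7148]
Step 44: x=[2.6020] v=[-0.6348]
Step 45: x=[2.5744] v=[-0.5525]
Step 46: x=[2.5510] v=[-0.4681]
Step 47: x=[2.5319] v=[-0.3819]
Step 48: x=[2.5172] v=[-0.2943]
Step 49: x=[2.5069] v=[-0.2056]
Step 50: x=[2.5011] v=[-0.1161]
Step 51: x=[2.4998] v=[-0.0262]
Step 52: x=[2.5030] v=[0.0638]
First v>=0 after going negative at step 52, time=2.6000

Answer: 2.6000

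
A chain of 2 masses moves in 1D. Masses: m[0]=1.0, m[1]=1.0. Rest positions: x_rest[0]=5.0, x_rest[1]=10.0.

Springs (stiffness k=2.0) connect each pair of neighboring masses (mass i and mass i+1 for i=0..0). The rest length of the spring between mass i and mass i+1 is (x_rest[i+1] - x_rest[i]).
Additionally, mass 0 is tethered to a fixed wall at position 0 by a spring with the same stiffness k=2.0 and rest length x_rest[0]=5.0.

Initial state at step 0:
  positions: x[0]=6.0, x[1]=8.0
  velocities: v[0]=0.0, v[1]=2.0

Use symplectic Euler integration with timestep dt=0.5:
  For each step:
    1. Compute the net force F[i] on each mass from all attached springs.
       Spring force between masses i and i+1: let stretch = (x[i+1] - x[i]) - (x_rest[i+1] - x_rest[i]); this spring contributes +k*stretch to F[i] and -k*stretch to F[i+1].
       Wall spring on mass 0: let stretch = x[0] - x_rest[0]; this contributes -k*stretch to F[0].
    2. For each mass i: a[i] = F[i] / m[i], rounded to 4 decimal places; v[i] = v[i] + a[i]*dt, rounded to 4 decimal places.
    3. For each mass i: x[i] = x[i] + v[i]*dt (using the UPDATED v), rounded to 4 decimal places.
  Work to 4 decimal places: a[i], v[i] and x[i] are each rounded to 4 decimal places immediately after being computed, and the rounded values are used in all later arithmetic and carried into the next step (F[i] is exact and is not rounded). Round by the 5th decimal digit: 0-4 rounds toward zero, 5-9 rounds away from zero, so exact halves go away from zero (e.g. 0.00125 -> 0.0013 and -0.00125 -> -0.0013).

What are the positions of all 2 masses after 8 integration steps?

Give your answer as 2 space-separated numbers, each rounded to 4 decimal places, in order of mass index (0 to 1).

Step 0: x=[6.0000 8.0000] v=[0.0000 2.0000]
Step 1: x=[4.0000 10.5000] v=[-4.0000 5.0000]
Step 2: x=[3.2500 12.2500] v=[-1.5000 3.5000]
Step 3: x=[5.3750 12.0000] v=[4.2500 -0.5000]
Step 4: x=[8.1250 10.9375] v=[5.5000 -2.1250]
Step 5: x=[8.2188 10.9688] v=[0.1875 0.0625]
Step 6: x=[5.5782 12.1251] v=[-5.2813 2.3125]
Step 7: x=[3.4219 12.5079] v=[-4.3126 0.7656]
Step 8: x=[4.0977 10.8477] v=[1.3515 -3.3204]

Answer: 4.0977 10.8477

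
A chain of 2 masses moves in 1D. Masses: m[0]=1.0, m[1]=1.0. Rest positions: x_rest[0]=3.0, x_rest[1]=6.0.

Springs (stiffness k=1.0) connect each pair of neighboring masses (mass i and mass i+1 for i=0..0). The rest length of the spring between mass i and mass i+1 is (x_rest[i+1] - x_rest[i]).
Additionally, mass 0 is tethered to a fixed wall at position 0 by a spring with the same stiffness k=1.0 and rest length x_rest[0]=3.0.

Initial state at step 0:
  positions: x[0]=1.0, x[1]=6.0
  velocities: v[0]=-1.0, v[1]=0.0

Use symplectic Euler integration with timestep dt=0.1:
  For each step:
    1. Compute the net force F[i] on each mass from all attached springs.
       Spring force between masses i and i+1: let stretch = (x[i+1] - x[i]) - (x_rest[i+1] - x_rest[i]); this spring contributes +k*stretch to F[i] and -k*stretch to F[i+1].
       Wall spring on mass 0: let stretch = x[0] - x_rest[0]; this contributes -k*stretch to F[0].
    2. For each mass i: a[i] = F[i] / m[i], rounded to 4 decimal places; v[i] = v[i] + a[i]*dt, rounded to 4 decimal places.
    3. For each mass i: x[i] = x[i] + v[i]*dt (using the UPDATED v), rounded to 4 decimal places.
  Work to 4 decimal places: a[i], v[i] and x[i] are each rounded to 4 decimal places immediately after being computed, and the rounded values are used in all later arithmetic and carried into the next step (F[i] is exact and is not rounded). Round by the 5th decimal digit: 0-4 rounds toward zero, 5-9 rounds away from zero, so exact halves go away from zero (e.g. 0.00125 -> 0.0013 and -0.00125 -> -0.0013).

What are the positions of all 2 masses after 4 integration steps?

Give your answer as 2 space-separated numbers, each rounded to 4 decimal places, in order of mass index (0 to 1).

Step 0: x=[1.0000 6.0000] v=[-1.0000 0.0000]
Step 1: x=[0.9400 5.9800] v=[-0.6000 -0.2000]
Step 2: x=[0.9210 5.9396] v=[-0.1900 -0.4040]
Step 3: x=[0.9430 5.8790] v=[0.2198 -0.6059]
Step 4: x=[1.0049 5.7991] v=[0.6191 -0.7995]

Answer: 1.0049 5.7991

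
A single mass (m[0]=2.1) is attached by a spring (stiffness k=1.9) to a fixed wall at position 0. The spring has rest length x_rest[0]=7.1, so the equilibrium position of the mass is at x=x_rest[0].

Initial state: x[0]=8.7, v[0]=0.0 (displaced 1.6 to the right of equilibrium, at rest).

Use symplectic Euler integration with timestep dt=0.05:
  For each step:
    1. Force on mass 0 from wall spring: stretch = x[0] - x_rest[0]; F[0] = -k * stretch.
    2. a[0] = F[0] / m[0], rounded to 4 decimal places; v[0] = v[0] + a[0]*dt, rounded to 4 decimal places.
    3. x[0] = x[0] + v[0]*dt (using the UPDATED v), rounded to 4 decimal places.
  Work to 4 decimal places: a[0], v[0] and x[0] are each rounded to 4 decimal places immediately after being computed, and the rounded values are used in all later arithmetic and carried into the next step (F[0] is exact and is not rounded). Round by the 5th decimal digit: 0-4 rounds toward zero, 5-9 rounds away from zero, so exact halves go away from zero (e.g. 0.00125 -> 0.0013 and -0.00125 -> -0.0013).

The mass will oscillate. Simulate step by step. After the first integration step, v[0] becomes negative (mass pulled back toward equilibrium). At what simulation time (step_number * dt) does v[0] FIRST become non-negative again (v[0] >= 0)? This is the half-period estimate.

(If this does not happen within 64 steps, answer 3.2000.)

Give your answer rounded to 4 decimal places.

Step 0: x=[8.7000] v=[0.0000]
Step 1: x=[8.6964] v=[-0.0724]
Step 2: x=[8.6892] v=[-0.1446]
Step 3: x=[8.6784] v=[-0.2165]
Step 4: x=[8.6640] v=[-0.2879]
Step 5: x=[8.6461] v=[-0.3587]
Step 6: x=[8.6247] v=[-0.4286]
Step 7: x=[8.5998] v=[-0.4976]
Step 8: x=[8.5715] v=[-0.5655]
Step 9: x=[8.5399] v=[-0.6321]
Step 10: x=[8.5050] v=[-0.6972]
Step 11: x=[8.4670] v=[-0.7608]
Step 12: x=[8.4259] v=[-0.8226]
Step 13: x=[8.3818] v=[-0.8826]
Step 14: x=[8.3348] v=[-0.9406]
Step 15: x=[8.2850] v=[-0.9965]
Step 16: x=[8.2325] v=[-1.0501]
Step 17: x=[8.1774] v=[-1.1013]
Step 18: x=[8.1199] v=[-1.1500]
Step 19: x=[8.0601] v=[-1.1961]
Step 20: x=[7.9981] v=[-1.2395]
Step 21: x=[7.9341] v=[-1.2801]
Step 22: x=[7.8682] v=[-1.3178]
Step 23: x=[7.8006] v=[-1.3526]
Step 24: x=[7.7314] v=[-1.3843]
Step 25: x=[7.6608] v=[-1.4129]
Step 26: x=[7.5889] v=[-1.4383]
Step 27: x=[7.5159] v=[-1.4604]
Step 28: x=[7.4419] v=[-1.4792]
Step 29: x=[7.3672] v=[-1.4947]
Step 30: x=[7.2919] v=[-1.5068]
Step 31: x=[7.2161] v=[-1.5155]
Step 32: x=[7.1401] v=[-1.5208]
Step 33: x=[7.0640] v=[-1.5226]
Step 34: x=[6.9880] v=[-1.5210]
Step 35: x=[6.9122] v=[-1.5159]
Step 36: x=[6.8368] v=[-1.5074]
Step 37: x=[6.7620] v=[-1.4955]
Step 38: x=[6.6880] v=[-1.4802]
Step 39: x=[6.6149] v=[-1.4616]
Step 40: x=[6.5429] v=[-1.4397]
Step 41: x=[6.4722] v=[-1.4145]
Step 42: x=[6.4029] v=[-1.3861]
Step 43: x=[6.3352] v=[-1.3546]
Step 44: x=[6.2692] v=[-1.3200]
Step 45: x=[6.2051] v=[-1.2824]
Step 46: x=[6.1430] v=[-1.2419]
Step 47: x=[6.0831] v=[-1.1986]
Step 48: x=[6.0255] v=[-1.1526]
Step 49: x=[5.9703] v=[-1.1040]
Step 50: x=[5.9177] v=[-1.0529]
Step 51: x=[5.8677] v=[-0.9994]
Step 52: x=[5.8205] v=[-0.9437]
Step 53: x=[5.7762] v=[-0.8858]
Step 54: x=[5.7349] v=[-0.8259]
Step 55: x=[5.6967] v=[-0.7641]
Step 56: x=[5.6617] v=[-0.7006]
Step 57: x=[5.6299] v=[-0.6355]
Step 58: x=[5.6015] v=[-0.5690]
Step 59: x=[5.5764] v=[-0.5012]
Step 60: x=[5.5548] v=[-0.4323]
Step 61: x=[5.5367] v=[-0.3624]
Step 62: x=[5.5221] v=[-0.2917]
Step 63: x=[5.5111] v=[-0.2203]
Step 64: x=[5.5037] v=[-0.1484]
v[0] did not become non-negative within 64 steps; using fallback time=3.2000

Answer: 3.2000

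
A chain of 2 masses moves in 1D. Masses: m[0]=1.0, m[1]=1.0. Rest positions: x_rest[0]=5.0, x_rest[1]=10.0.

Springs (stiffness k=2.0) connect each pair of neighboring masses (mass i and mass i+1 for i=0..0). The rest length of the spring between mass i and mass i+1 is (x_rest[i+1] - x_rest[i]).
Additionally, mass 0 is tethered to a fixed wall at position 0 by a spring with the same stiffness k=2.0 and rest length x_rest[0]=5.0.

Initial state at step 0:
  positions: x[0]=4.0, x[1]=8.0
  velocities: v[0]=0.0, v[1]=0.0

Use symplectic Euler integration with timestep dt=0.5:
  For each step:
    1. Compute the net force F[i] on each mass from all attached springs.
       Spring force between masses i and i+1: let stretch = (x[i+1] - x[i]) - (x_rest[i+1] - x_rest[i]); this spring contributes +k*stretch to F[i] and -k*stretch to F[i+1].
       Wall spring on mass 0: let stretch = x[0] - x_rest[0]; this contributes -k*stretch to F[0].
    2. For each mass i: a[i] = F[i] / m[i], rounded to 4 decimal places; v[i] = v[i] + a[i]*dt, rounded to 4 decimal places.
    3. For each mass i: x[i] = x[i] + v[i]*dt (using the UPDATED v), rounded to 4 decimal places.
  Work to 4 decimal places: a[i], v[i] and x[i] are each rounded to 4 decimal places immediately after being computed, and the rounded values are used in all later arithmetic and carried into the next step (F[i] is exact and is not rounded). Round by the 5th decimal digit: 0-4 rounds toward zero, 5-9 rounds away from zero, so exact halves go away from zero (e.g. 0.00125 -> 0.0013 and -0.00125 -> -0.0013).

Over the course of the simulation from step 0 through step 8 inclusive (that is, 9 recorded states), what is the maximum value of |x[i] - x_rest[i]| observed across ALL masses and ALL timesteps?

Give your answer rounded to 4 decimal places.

Step 0: x=[4.0000 8.0000] v=[0.0000 0.0000]
Step 1: x=[4.0000 8.5000] v=[0.0000 1.0000]
Step 2: x=[4.2500 9.2500] v=[0.5000 1.5000]
Step 3: x=[4.8750 10.0000] v=[1.2500 1.5000]
Step 4: x=[5.6250 10.6875] v=[1.5000 1.3750]
Step 5: x=[6.0938 11.3438] v=[0.9375 1.3125]
Step 6: x=[6.1407 11.8751] v=[0.0937 1.0625]
Step 7: x=[5.9844 12.0392] v=[-0.3126 0.3281]
Step 8: x=[5.8633 11.6759] v=[-0.2422 -0.7267]
Max displacement = 2.0392

Answer: 2.0392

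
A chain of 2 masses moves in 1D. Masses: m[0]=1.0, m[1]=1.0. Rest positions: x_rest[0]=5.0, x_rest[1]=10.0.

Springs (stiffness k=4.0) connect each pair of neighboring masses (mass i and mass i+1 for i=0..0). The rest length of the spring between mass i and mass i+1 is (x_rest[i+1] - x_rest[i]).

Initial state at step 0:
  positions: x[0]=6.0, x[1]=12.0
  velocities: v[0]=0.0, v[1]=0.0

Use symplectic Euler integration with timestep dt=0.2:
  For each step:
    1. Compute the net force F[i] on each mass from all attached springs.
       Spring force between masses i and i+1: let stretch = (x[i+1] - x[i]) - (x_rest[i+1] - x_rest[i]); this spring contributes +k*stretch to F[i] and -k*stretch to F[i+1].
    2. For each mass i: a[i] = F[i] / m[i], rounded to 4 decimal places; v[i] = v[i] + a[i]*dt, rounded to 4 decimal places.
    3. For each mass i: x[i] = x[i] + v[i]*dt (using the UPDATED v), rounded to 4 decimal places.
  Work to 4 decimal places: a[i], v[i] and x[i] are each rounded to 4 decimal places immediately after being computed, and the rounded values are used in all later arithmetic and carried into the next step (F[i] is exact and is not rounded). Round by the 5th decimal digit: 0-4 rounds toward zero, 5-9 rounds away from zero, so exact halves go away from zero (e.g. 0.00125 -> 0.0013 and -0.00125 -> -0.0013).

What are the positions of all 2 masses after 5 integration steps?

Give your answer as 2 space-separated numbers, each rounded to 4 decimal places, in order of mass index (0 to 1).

Answer: 7.0213 10.9787

Derivation:
Step 0: x=[6.0000 12.0000] v=[0.0000 0.0000]
Step 1: x=[6.1600 11.8400] v=[0.8000 -0.8000]
Step 2: x=[6.4288 11.5712] v=[1.3440 -1.3440]
Step 3: x=[6.7204 11.2796] v=[1.4579 -1.4579]
Step 4: x=[6.9415 11.0585] v=[1.1053 -1.1053]
Step 5: x=[7.0213 10.9787] v=[0.3989 -0.3989]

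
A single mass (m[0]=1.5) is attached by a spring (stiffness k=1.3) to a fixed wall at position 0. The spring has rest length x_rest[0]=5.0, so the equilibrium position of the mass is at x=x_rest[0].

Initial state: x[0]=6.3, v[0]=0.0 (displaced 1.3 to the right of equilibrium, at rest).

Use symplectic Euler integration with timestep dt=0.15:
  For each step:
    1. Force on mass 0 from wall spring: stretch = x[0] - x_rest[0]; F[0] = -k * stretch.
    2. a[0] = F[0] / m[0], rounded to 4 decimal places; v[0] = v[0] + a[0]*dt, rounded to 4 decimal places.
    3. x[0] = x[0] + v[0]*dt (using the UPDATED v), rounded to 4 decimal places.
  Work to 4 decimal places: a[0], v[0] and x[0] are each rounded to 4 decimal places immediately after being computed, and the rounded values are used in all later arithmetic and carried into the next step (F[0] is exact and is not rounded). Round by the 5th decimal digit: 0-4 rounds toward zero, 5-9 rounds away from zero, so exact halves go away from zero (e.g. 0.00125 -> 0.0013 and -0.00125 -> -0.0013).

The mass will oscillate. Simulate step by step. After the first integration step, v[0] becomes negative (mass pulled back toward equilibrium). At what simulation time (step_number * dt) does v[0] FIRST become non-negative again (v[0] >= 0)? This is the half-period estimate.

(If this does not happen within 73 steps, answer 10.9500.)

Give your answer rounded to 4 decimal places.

Answer: 3.4500

Derivation:
Step 0: x=[6.3000] v=[0.0000]
Step 1: x=[6.2747] v=[-0.1690]
Step 2: x=[6.2245] v=[-0.3347]
Step 3: x=[6.1504] v=[-0.4939]
Step 4: x=[6.0539] v=[-0.6435]
Step 5: x=[5.9368] v=[-0.7805]
Step 6: x=[5.8015] v=[-0.9023]
Step 7: x=[5.6505] v=[-1.0065]
Step 8: x=[5.4868] v=[-1.0911]
Step 9: x=[5.3136] v=[-1.1544]
Step 10: x=[5.1343] v=[-1.1952]
Step 11: x=[4.9524] v=[-1.2127]
Step 12: x=[4.7714] v=[-1.2065]
Step 13: x=[4.5949] v=[-1.1768]
Step 14: x=[4.4263] v=[-1.1241]
Step 15: x=[4.2689] v=[-1.0495]
Step 16: x=[4.1257] v=[-0.9545]
Step 17: x=[3.9996] v=[-0.8408]
Step 18: x=[3.8930] v=[-0.7108]
Step 19: x=[3.8080] v=[-0.5669]
Step 20: x=[3.7462] v=[-0.4119]
Step 21: x=[3.7089] v=[-0.2489]
Step 22: x=[3.6967] v=[-0.0811]
Step 23: x=[3.7099] v=[0.0883]
First v>=0 after going negative at step 23, time=3.4500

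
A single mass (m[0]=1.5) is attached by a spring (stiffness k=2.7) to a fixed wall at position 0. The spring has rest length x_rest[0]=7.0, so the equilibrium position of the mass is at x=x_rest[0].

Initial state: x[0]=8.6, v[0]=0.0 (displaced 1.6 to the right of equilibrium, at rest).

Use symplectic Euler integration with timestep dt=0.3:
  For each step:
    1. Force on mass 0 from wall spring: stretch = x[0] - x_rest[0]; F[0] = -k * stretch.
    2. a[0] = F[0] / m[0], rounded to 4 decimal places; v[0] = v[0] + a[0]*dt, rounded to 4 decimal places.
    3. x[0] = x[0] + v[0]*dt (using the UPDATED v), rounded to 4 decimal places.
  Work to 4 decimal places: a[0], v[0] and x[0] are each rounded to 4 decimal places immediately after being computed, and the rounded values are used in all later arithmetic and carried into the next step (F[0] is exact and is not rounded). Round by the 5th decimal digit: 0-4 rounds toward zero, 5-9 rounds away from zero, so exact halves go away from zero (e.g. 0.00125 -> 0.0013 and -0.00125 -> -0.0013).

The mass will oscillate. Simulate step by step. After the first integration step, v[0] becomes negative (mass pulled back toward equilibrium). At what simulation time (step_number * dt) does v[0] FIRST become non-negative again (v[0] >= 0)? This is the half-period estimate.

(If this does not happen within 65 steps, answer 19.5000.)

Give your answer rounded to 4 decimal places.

Step 0: x=[8.6000] v=[0.0000]
Step 1: x=[8.3408] v=[-0.8640]
Step 2: x=[7.8644] v=[-1.5880]
Step 3: x=[7.2480] v=[-2.0548]
Step 4: x=[6.5914] v=[-2.1887]
Step 5: x=[6.0010] v=[-1.9681]
Step 6: x=[5.5724] v=[-1.4286]
Step 7: x=[5.3751] v=[-0.6577]
Step 8: x=[5.4410] v=[0.2197]
First v>=0 after going negative at step 8, time=2.4000

Answer: 2.4000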